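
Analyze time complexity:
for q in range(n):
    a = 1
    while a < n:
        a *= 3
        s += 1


Per nesting level: O(n) * O(log n) = O(n log n)
Complexity: O(n log n)


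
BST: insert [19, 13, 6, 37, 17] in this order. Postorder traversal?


Root = 19; build tree by BST insertion.
Postorder traversal: [6, 17, 13, 37, 19]


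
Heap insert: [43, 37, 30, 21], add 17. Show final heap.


Append 17: [43, 37, 30, 21, 17]
Bubble up: no swaps needed
Result: [43, 37, 30, 21, 17]


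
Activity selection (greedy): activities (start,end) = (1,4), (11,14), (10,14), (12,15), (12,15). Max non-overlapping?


Greedy: pick earliest-ending, then skip overlaps.
Selected (2 activities): [(1, 4), (11, 14)]


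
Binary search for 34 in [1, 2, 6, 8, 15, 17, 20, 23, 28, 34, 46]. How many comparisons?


Search for 34:
[0,10] mid=5 arr[5]=17
[6,10] mid=8 arr[8]=28
[9,10] mid=9 arr[9]=34
Total: 3 comparisons


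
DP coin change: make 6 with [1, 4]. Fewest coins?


dp[0]=0; dp[i]=1+min(dp[i-c] for c in coins)
...dp[1]=1, dp[2]=2, dp[3]=3, dp[4]=1, dp[5]=2, dp[6]=3
Minimum coins for 6 = 3


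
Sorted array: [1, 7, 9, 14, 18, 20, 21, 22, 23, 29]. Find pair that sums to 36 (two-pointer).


Two pointers: lo=0, hi=9
Found pair: (7, 29) summing to 36


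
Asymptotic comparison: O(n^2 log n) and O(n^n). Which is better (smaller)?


n^2 log n grows slower than n^n
O(n^2 log n) is asymptotically smaller; O(n^n) grows faster


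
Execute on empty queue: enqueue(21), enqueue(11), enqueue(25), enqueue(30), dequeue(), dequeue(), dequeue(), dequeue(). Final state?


enqueue(21) -> [21]
enqueue(11) -> [21, 11]
enqueue(25) -> [21, 11, 25]
enqueue(30) -> [21, 11, 25, 30]
dequeue() returns 21 -> [11, 25, 30]
dequeue() returns 11 -> [25, 30]
dequeue() returns 25 -> [30]
dequeue() returns 30 -> []
Final queue (front to back): []


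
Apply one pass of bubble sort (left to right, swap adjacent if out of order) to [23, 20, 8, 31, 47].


After one pass: [20, 8, 23, 31, 47]


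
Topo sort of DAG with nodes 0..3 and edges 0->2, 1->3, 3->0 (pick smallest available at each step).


Kahn's algorithm, process smallest node first
Order: [1, 3, 0, 2]


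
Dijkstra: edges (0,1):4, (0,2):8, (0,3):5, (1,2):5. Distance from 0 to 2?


Dijkstra from 0:
Distances: {0: 0, 1: 4, 2: 8, 3: 5}
Shortest distance to 2 = 8, path = [0, 2]


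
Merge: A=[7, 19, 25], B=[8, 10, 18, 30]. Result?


Compare heads, take smaller each step.
Merged: [7, 8, 10, 18, 19, 25, 30]


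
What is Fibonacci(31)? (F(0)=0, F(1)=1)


F(n)=F(n-1)+F(n-2)
...F(29)=514229, F(30)=832040, F(31)=1346269


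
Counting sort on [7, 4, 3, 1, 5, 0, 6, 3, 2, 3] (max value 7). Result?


Count array: [1, 1, 1, 3, 1, 1, 1, 1]
Reconstruct: [0, 1, 2, 3, 3, 3, 4, 5, 6, 7]


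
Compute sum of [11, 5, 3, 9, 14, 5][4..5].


Prefix sums: [0, 11, 16, 19, 28, 42, 47]
Sum[4..5] = prefix[6] - prefix[4] = 47 - 28 = 19


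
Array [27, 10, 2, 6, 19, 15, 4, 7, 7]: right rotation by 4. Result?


Right rotate by 4: [15, 4, 7, 7, 27, 10, 2, 6, 19]


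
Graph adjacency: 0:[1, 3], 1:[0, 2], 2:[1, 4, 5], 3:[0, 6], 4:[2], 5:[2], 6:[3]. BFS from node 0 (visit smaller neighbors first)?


BFS queue: start with [0]
Visit order: [0, 1, 3, 2, 6, 4, 5]


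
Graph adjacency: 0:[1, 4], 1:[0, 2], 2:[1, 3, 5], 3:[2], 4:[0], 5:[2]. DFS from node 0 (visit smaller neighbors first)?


DFS stack-based: start with [0]
Visit order: [0, 1, 2, 3, 5, 4]


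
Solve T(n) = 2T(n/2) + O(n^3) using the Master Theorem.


a=2, b=2, c=3. log_2(2)=1 < c=3. Case 3: O(n^c) = O(n^3)
Complexity: O(n^3)


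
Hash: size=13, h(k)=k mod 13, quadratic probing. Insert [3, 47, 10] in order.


Insertions: 3->slot 3; 47->slot 8; 10->slot 10
Table: [None, None, None, 3, None, None, None, None, 47, None, 10, None, None]


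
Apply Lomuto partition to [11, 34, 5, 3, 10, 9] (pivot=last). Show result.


Elements <= 9 go left of pivot.
Result: [5, 3, 9, 34, 10, 11], pivot at index 2


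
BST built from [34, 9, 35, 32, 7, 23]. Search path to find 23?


BST root = 34
Search for 23: compare at each node
Path: [34, 9, 32, 23]


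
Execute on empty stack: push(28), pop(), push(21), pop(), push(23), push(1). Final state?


push(28) -> [28]
pop() returns 28 -> []
push(21) -> [21]
pop() returns 21 -> []
push(23) -> [23]
push(1) -> [23, 1]
Final stack (bottom to top): [23, 1]


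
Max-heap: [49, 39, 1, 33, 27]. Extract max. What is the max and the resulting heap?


Max = 49
Replace root with last, heapify down
Resulting heap: [39, 33, 1, 27]


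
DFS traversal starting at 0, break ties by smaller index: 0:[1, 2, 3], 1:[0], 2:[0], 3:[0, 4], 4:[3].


DFS stack-based: start with [0]
Visit order: [0, 1, 2, 3, 4]


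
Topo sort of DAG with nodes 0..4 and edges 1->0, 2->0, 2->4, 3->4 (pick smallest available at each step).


Kahn's algorithm, process smallest node first
Order: [1, 2, 0, 3, 4]


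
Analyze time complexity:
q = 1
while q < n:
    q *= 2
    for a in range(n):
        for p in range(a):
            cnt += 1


Per nesting level: O(log n) * O(n) * O(n) [triangular over a] = O(n^2 log n)
Complexity: O(n^2 log n)


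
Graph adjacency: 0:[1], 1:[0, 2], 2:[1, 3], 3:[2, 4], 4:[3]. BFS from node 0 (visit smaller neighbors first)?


BFS queue: start with [0]
Visit order: [0, 1, 2, 3, 4]


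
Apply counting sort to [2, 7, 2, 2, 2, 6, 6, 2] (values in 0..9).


Count array: [0, 0, 5, 0, 0, 0, 2, 1, 0, 0]
Reconstruct: [2, 2, 2, 2, 2, 6, 6, 7]


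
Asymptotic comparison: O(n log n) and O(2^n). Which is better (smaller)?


linearithmic grows slower than exponential
O(n log n) is asymptotically smaller; O(2^n) grows faster


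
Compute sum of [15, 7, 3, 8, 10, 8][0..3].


Prefix sums: [0, 15, 22, 25, 33, 43, 51]
Sum[0..3] = prefix[4] - prefix[0] = 33 - 0 = 33


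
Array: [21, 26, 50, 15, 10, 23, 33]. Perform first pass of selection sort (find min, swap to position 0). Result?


After one pass: [10, 26, 50, 15, 21, 23, 33]


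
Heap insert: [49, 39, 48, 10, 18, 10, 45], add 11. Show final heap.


Append 11: [49, 39, 48, 10, 18, 10, 45, 11]
Bubble up: swap idx 7(11) with idx 3(10)
Result: [49, 39, 48, 11, 18, 10, 45, 10]


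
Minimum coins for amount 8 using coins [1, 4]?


dp[0]=0; dp[i]=1+min(dp[i-c] for c in coins)
...dp[3]=3, dp[4]=1, dp[5]=2, dp[6]=3, dp[7]=4, dp[8]=2
Minimum coins for 8 = 2


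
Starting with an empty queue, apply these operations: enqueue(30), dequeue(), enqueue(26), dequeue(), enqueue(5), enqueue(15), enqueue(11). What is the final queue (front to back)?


enqueue(30) -> [30]
dequeue() returns 30 -> []
enqueue(26) -> [26]
dequeue() returns 26 -> []
enqueue(5) -> [5]
enqueue(15) -> [5, 15]
enqueue(11) -> [5, 15, 11]
Final queue (front to back): [5, 15, 11]


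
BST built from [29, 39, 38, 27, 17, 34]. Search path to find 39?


BST root = 29
Search for 39: compare at each node
Path: [29, 39]


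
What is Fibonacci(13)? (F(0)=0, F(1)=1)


F(n)=F(n-1)+F(n-2)
...F(11)=89, F(12)=144, F(13)=233


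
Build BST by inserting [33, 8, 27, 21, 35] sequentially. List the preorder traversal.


Root = 33; build tree by BST insertion.
Preorder traversal: [33, 8, 27, 21, 35]


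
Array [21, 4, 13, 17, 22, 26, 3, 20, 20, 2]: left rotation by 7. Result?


Left rotate by 7: [20, 20, 2, 21, 4, 13, 17, 22, 26, 3]


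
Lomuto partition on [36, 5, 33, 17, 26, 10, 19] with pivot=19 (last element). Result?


Elements <= 19 go left of pivot.
Result: [5, 17, 10, 19, 26, 33, 36], pivot at index 3


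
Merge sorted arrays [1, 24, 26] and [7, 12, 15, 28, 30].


Compare heads, take smaller each step.
Merged: [1, 7, 12, 15, 24, 26, 28, 30]


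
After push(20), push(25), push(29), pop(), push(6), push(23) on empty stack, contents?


push(20) -> [20]
push(25) -> [20, 25]
push(29) -> [20, 25, 29]
pop() returns 29 -> [20, 25]
push(6) -> [20, 25, 6]
push(23) -> [20, 25, 6, 23]
Final stack (bottom to top): [20, 25, 6, 23]


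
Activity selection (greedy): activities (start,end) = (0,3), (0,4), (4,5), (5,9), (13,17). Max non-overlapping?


Greedy: pick earliest-ending, then skip overlaps.
Selected (4 activities): [(0, 3), (4, 5), (5, 9), (13, 17)]


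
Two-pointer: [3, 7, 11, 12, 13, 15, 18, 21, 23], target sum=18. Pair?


Two pointers: lo=0, hi=8
Found pair: (3, 15) summing to 18


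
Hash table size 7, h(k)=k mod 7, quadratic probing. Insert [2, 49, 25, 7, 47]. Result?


Insertions: 2->slot 2; 49->slot 0; 25->slot 4; 7->slot 1; 47->slot 5
Table: [49, 7, 2, None, 25, 47, None]


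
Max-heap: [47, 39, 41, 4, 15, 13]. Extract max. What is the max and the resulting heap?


Max = 47
Replace root with last, heapify down
Resulting heap: [41, 39, 13, 4, 15]


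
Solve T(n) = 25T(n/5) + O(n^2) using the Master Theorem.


a=25, b=5, c=2. log_5(25)=2 = c=2. Case 2: O(n^c log n) = O(n^2 log n)
Complexity: O(n^2 log n)


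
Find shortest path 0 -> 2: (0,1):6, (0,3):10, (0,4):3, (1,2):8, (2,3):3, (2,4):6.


Dijkstra from 0:
Distances: {0: 0, 1: 6, 2: 9, 3: 10, 4: 3}
Shortest distance to 2 = 9, path = [0, 4, 2]


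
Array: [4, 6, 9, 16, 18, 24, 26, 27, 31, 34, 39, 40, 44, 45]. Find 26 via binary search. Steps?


Search for 26:
[0,13] mid=6 arr[6]=26
Total: 1 comparisons


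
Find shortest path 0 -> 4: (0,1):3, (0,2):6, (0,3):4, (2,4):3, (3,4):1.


Dijkstra from 0:
Distances: {0: 0, 1: 3, 2: 6, 3: 4, 4: 5}
Shortest distance to 4 = 5, path = [0, 3, 4]


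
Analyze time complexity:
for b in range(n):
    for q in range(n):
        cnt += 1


Per nesting level: O(n) * O(n) = O(n^2)
Complexity: O(n^2)


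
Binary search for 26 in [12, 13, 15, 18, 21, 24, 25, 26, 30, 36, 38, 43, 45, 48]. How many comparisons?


Search for 26:
[0,13] mid=6 arr[6]=25
[7,13] mid=10 arr[10]=38
[7,9] mid=8 arr[8]=30
[7,7] mid=7 arr[7]=26
Total: 4 comparisons


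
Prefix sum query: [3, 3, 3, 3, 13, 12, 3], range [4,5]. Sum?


Prefix sums: [0, 3, 6, 9, 12, 25, 37, 40]
Sum[4..5] = prefix[6] - prefix[4] = 37 - 12 = 25


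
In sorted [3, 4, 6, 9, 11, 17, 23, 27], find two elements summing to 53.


Two pointers: lo=0, hi=7
No pair sums to 53


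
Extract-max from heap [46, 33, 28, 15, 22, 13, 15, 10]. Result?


Max = 46
Replace root with last, heapify down
Resulting heap: [33, 22, 28, 15, 10, 13, 15]


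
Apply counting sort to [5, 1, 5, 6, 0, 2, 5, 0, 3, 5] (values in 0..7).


Count array: [2, 1, 1, 1, 0, 4, 1, 0]
Reconstruct: [0, 0, 1, 2, 3, 5, 5, 5, 5, 6]


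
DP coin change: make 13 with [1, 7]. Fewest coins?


dp[0]=0; dp[i]=1+min(dp[i-c] for c in coins)
...dp[8]=2, dp[9]=3, dp[10]=4, dp[11]=5, dp[12]=6, dp[13]=7
Minimum coins for 13 = 7


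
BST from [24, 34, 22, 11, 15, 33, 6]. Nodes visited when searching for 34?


BST root = 24
Search for 34: compare at each node
Path: [24, 34]


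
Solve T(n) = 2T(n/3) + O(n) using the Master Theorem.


a=2, b=3, c=1. log_3(2)=0.631 < c=1. Case 3: O(n^c) = O(n)
Complexity: O(n)


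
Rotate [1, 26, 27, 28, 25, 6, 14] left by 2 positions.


Left rotate by 2: [27, 28, 25, 6, 14, 1, 26]


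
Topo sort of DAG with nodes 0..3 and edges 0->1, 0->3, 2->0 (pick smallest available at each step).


Kahn's algorithm, process smallest node first
Order: [2, 0, 1, 3]


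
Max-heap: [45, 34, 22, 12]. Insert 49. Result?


Append 49: [45, 34, 22, 12, 49]
Bubble up: swap idx 4(49) with idx 1(34); swap idx 1(49) with idx 0(45)
Result: [49, 45, 22, 12, 34]


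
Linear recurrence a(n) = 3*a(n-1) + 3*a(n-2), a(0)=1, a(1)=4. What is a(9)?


Build bottom-up:
...a(7)=11772, a(8)=44631, a(9)=3*44631+3*11772=169209


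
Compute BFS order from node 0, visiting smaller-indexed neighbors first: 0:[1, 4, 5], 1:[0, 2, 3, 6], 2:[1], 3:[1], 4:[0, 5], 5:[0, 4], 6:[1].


BFS queue: start with [0]
Visit order: [0, 1, 4, 5, 2, 3, 6]


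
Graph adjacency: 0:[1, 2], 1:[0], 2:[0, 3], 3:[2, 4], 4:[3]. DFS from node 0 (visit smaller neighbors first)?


DFS stack-based: start with [0]
Visit order: [0, 1, 2, 3, 4]


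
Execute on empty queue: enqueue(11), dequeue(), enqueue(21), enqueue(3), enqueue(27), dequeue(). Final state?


enqueue(11) -> [11]
dequeue() returns 11 -> []
enqueue(21) -> [21]
enqueue(3) -> [21, 3]
enqueue(27) -> [21, 3, 27]
dequeue() returns 21 -> [3, 27]
Final queue (front to back): [3, 27]


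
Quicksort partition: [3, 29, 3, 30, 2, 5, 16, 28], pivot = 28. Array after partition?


Elements <= 28 go left of pivot.
Result: [3, 3, 2, 5, 16, 28, 29, 30], pivot at index 5


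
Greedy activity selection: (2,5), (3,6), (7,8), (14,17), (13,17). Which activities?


Greedy: pick earliest-ending, then skip overlaps.
Selected (3 activities): [(2, 5), (7, 8), (14, 17)]


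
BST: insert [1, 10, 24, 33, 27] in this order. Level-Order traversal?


Root = 1; build tree by BST insertion.
Level-Order traversal: [1, 10, 24, 33, 27]


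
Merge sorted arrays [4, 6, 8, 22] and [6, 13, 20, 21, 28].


Compare heads, take smaller each step.
Merged: [4, 6, 6, 8, 13, 20, 21, 22, 28]


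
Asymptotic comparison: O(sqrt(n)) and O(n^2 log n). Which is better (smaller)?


sublinear grows slower than n^2 log n
O(sqrt(n)) is asymptotically smaller; O(n^2 log n) grows faster


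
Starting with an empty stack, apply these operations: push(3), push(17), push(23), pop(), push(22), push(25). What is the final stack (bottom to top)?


push(3) -> [3]
push(17) -> [3, 17]
push(23) -> [3, 17, 23]
pop() returns 23 -> [3, 17]
push(22) -> [3, 17, 22]
push(25) -> [3, 17, 22, 25]
Final stack (bottom to top): [3, 17, 22, 25]


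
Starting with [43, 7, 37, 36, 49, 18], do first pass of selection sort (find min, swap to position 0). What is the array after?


After one pass: [7, 43, 37, 36, 49, 18]


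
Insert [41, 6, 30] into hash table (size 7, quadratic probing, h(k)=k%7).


Insertions: 41->slot 6; 6->slot 0; 30->slot 2
Table: [6, None, 30, None, None, None, 41]


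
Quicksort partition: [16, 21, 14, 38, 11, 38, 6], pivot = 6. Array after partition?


Elements <= 6 go left of pivot.
Result: [6, 21, 14, 38, 11, 38, 16], pivot at index 0


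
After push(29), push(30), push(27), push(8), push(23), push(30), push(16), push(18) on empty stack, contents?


push(29) -> [29]
push(30) -> [29, 30]
push(27) -> [29, 30, 27]
push(8) -> [29, 30, 27, 8]
push(23) -> [29, 30, 27, 8, 23]
push(30) -> [29, 30, 27, 8, 23, 30]
push(16) -> [29, 30, 27, 8, 23, 30, 16]
push(18) -> [29, 30, 27, 8, 23, 30, 16, 18]
Final stack (bottom to top): [29, 30, 27, 8, 23, 30, 16, 18]


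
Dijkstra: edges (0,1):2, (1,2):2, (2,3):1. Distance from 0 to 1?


Dijkstra from 0:
Distances: {0: 0, 1: 2, 2: 4, 3: 5}
Shortest distance to 1 = 2, path = [0, 1]


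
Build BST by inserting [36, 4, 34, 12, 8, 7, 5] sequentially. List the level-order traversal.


Root = 36; build tree by BST insertion.
Level-Order traversal: [36, 4, 34, 12, 8, 7, 5]


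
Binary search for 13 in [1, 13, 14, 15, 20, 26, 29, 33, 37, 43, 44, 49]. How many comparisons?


Search for 13:
[0,11] mid=5 arr[5]=26
[0,4] mid=2 arr[2]=14
[0,1] mid=0 arr[0]=1
[1,1] mid=1 arr[1]=13
Total: 4 comparisons


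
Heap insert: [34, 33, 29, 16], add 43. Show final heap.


Append 43: [34, 33, 29, 16, 43]
Bubble up: swap idx 4(43) with idx 1(33); swap idx 1(43) with idx 0(34)
Result: [43, 34, 29, 16, 33]


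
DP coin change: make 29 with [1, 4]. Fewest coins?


dp[0]=0; dp[i]=1+min(dp[i-c] for c in coins)
...dp[24]=6, dp[25]=7, dp[26]=8, dp[27]=9, dp[28]=7, dp[29]=8
Minimum coins for 29 = 8


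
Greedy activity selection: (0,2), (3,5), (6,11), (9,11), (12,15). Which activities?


Greedy: pick earliest-ending, then skip overlaps.
Selected (4 activities): [(0, 2), (3, 5), (6, 11), (12, 15)]


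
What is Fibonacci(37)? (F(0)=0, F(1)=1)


F(n)=F(n-1)+F(n-2)
...F(35)=9227465, F(36)=14930352, F(37)=24157817


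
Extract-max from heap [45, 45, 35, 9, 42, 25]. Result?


Max = 45
Replace root with last, heapify down
Resulting heap: [45, 42, 35, 9, 25]


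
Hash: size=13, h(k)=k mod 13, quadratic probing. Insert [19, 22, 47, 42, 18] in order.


Insertions: 19->slot 6; 22->slot 9; 47->slot 8; 42->slot 3; 18->slot 5
Table: [None, None, None, 42, None, 18, 19, None, 47, 22, None, None, None]


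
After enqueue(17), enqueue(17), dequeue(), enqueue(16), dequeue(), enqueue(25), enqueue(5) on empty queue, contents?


enqueue(17) -> [17]
enqueue(17) -> [17, 17]
dequeue() returns 17 -> [17]
enqueue(16) -> [17, 16]
dequeue() returns 17 -> [16]
enqueue(25) -> [16, 25]
enqueue(5) -> [16, 25, 5]
Final queue (front to back): [16, 25, 5]


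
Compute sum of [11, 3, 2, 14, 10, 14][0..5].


Prefix sums: [0, 11, 14, 16, 30, 40, 54]
Sum[0..5] = prefix[6] - prefix[0] = 54 - 0 = 54


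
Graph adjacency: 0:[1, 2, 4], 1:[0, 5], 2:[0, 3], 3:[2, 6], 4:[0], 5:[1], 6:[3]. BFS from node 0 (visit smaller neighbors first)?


BFS queue: start with [0]
Visit order: [0, 1, 2, 4, 5, 3, 6]


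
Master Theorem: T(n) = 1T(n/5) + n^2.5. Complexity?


a=1, b=5, c=2.5. log_5(1)=0 < c=2.5. Case 3: O(n^c) = O(n^2.500)
Complexity: O(n^2.500)


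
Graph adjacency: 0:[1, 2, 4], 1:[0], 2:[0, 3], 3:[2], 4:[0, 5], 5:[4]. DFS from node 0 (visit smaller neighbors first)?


DFS stack-based: start with [0]
Visit order: [0, 1, 2, 3, 4, 5]


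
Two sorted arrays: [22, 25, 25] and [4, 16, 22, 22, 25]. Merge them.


Compare heads, take smaller each step.
Merged: [4, 16, 22, 22, 22, 25, 25, 25]


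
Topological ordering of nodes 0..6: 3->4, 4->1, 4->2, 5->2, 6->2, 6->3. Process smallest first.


Kahn's algorithm, process smallest node first
Order: [0, 5, 6, 3, 4, 1, 2]


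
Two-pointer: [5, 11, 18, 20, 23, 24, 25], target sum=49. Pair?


Two pointers: lo=0, hi=6
Found pair: (24, 25) summing to 49


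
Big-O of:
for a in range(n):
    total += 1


Per nesting level: O(n) = O(n)
Complexity: O(n)


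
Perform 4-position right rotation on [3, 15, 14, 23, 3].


Right rotate by 4: [15, 14, 23, 3, 3]


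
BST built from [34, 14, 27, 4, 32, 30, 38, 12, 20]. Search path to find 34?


BST root = 34
Search for 34: compare at each node
Path: [34]


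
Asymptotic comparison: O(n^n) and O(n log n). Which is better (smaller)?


linearithmic grows slower than n^n
O(n log n) is asymptotically smaller; O(n^n) grows faster


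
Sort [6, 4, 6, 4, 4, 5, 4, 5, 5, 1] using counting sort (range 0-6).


Count array: [0, 1, 0, 0, 4, 3, 2]
Reconstruct: [1, 4, 4, 4, 4, 5, 5, 5, 6, 6]


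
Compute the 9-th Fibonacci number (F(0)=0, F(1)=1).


F(n)=F(n-1)+F(n-2)
...F(7)=13, F(8)=21, F(9)=34


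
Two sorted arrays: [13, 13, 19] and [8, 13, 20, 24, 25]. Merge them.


Compare heads, take smaller each step.
Merged: [8, 13, 13, 13, 19, 20, 24, 25]


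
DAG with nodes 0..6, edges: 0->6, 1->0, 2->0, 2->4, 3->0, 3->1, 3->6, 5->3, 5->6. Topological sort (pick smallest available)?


Kahn's algorithm, process smallest node first
Order: [2, 4, 5, 3, 1, 0, 6]


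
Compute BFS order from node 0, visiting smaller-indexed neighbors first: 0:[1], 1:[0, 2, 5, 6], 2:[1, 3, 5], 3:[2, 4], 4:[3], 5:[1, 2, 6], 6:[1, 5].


BFS queue: start with [0]
Visit order: [0, 1, 2, 5, 6, 3, 4]


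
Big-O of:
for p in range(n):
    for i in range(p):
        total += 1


Per nesting level: O(n) * O(n) [triangular over p] = O(n^2)
Complexity: O(n^2)


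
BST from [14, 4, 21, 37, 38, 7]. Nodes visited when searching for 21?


BST root = 14
Search for 21: compare at each node
Path: [14, 21]


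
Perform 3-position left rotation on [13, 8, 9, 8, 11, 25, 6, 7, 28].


Left rotate by 3: [8, 11, 25, 6, 7, 28, 13, 8, 9]


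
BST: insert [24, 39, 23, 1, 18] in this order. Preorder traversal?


Root = 24; build tree by BST insertion.
Preorder traversal: [24, 23, 1, 18, 39]


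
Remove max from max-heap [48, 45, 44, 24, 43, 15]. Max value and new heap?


Max = 48
Replace root with last, heapify down
Resulting heap: [45, 43, 44, 24, 15]


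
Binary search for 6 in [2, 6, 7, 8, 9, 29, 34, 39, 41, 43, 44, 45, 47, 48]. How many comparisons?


Search for 6:
[0,13] mid=6 arr[6]=34
[0,5] mid=2 arr[2]=7
[0,1] mid=0 arr[0]=2
[1,1] mid=1 arr[1]=6
Total: 4 comparisons


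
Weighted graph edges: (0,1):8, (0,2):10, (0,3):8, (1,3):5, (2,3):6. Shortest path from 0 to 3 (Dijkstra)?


Dijkstra from 0:
Distances: {0: 0, 1: 8, 2: 10, 3: 8}
Shortest distance to 3 = 8, path = [0, 3]


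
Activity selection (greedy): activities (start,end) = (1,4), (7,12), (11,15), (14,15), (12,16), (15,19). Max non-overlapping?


Greedy: pick earliest-ending, then skip overlaps.
Selected (4 activities): [(1, 4), (7, 12), (14, 15), (15, 19)]


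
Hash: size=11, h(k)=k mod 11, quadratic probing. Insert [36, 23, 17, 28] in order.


Insertions: 36->slot 3; 23->slot 1; 17->slot 6; 28->slot 7
Table: [None, 23, None, 36, None, None, 17, 28, None, None, None]


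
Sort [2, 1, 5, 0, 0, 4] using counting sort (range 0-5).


Count array: [2, 1, 1, 0, 1, 1]
Reconstruct: [0, 0, 1, 2, 4, 5]


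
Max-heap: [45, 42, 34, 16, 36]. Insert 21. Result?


Append 21: [45, 42, 34, 16, 36, 21]
Bubble up: no swaps needed
Result: [45, 42, 34, 16, 36, 21]


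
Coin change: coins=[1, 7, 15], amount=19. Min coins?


dp[0]=0; dp[i]=1+min(dp[i-c] for c in coins)
...dp[14]=2, dp[15]=1, dp[16]=2, dp[17]=3, dp[18]=4, dp[19]=5
Minimum coins for 19 = 5


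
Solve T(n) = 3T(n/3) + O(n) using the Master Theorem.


a=3, b=3, c=1. log_3(3)=1 = c=1. Case 2: O(n^c log n) = O(n log n)
Complexity: O(n log n)


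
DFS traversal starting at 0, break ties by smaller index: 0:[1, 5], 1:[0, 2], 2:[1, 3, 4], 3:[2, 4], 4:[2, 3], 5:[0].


DFS stack-based: start with [0]
Visit order: [0, 1, 2, 3, 4, 5]


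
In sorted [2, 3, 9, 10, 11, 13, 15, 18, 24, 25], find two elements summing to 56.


Two pointers: lo=0, hi=9
No pair sums to 56


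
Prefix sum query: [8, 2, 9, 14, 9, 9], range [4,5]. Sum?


Prefix sums: [0, 8, 10, 19, 33, 42, 51]
Sum[4..5] = prefix[6] - prefix[4] = 51 - 33 = 18


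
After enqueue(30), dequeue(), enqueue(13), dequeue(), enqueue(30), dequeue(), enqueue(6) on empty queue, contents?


enqueue(30) -> [30]
dequeue() returns 30 -> []
enqueue(13) -> [13]
dequeue() returns 13 -> []
enqueue(30) -> [30]
dequeue() returns 30 -> []
enqueue(6) -> [6]
Final queue (front to back): [6]


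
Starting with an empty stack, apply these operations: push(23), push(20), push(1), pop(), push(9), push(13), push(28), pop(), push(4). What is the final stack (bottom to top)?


push(23) -> [23]
push(20) -> [23, 20]
push(1) -> [23, 20, 1]
pop() returns 1 -> [23, 20]
push(9) -> [23, 20, 9]
push(13) -> [23, 20, 9, 13]
push(28) -> [23, 20, 9, 13, 28]
pop() returns 28 -> [23, 20, 9, 13]
push(4) -> [23, 20, 9, 13, 4]
Final stack (bottom to top): [23, 20, 9, 13, 4]


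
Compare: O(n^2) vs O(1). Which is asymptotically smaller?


constant grows slower than quadratic
O(1) is asymptotically smaller; O(n^2) grows faster


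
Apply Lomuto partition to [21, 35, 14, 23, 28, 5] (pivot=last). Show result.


Elements <= 5 go left of pivot.
Result: [5, 35, 14, 23, 28, 21], pivot at index 0


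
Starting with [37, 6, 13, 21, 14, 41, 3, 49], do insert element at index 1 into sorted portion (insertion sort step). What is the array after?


After one pass: [6, 37, 13, 21, 14, 41, 3, 49]


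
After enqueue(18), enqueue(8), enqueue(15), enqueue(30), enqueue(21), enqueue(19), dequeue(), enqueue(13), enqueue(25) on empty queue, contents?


enqueue(18) -> [18]
enqueue(8) -> [18, 8]
enqueue(15) -> [18, 8, 15]
enqueue(30) -> [18, 8, 15, 30]
enqueue(21) -> [18, 8, 15, 30, 21]
enqueue(19) -> [18, 8, 15, 30, 21, 19]
dequeue() returns 18 -> [8, 15, 30, 21, 19]
enqueue(13) -> [8, 15, 30, 21, 19, 13]
enqueue(25) -> [8, 15, 30, 21, 19, 13, 25]
Final queue (front to back): [8, 15, 30, 21, 19, 13, 25]


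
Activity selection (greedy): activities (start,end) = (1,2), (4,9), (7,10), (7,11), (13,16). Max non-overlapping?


Greedy: pick earliest-ending, then skip overlaps.
Selected (3 activities): [(1, 2), (4, 9), (13, 16)]


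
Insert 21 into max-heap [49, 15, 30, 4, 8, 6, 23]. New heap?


Append 21: [49, 15, 30, 4, 8, 6, 23, 21]
Bubble up: swap idx 7(21) with idx 3(4); swap idx 3(21) with idx 1(15)
Result: [49, 21, 30, 15, 8, 6, 23, 4]


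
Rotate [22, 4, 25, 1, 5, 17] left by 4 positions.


Left rotate by 4: [5, 17, 22, 4, 25, 1]


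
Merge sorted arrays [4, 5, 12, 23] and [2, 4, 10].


Compare heads, take smaller each step.
Merged: [2, 4, 4, 5, 10, 12, 23]


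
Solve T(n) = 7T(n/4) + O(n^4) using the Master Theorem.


a=7, b=4, c=4. log_4(7)=1.404 < c=4. Case 3: O(n^c) = O(n^4)
Complexity: O(n^4)


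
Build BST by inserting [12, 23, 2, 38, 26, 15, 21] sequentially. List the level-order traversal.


Root = 12; build tree by BST insertion.
Level-Order traversal: [12, 2, 23, 15, 38, 21, 26]


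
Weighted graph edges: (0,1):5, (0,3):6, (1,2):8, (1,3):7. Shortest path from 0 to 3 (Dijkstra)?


Dijkstra from 0:
Distances: {0: 0, 1: 5, 2: 13, 3: 6}
Shortest distance to 3 = 6, path = [0, 3]


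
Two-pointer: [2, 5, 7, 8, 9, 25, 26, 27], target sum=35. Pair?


Two pointers: lo=0, hi=7
Found pair: (8, 27) summing to 35


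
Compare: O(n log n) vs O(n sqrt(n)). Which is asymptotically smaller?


linearithmic grows slower than n^1.5
O(n log n) is asymptotically smaller; O(n sqrt(n)) grows faster


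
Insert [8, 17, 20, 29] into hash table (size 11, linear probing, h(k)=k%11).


Insertions: 8->slot 8; 17->slot 6; 20->slot 9; 29->slot 7
Table: [None, None, None, None, None, None, 17, 29, 8, 20, None]


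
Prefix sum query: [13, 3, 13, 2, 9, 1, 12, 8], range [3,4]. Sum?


Prefix sums: [0, 13, 16, 29, 31, 40, 41, 53, 61]
Sum[3..4] = prefix[5] - prefix[3] = 40 - 29 = 11


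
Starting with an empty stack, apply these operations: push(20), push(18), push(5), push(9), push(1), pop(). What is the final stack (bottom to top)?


push(20) -> [20]
push(18) -> [20, 18]
push(5) -> [20, 18, 5]
push(9) -> [20, 18, 5, 9]
push(1) -> [20, 18, 5, 9, 1]
pop() returns 1 -> [20, 18, 5, 9]
Final stack (bottom to top): [20, 18, 5, 9]


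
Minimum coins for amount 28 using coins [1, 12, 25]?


dp[0]=0; dp[i]=1+min(dp[i-c] for c in coins)
...dp[23]=12, dp[24]=2, dp[25]=1, dp[26]=2, dp[27]=3, dp[28]=4
Minimum coins for 28 = 4


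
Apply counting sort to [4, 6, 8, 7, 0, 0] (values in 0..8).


Count array: [2, 0, 0, 0, 1, 0, 1, 1, 1]
Reconstruct: [0, 0, 4, 6, 7, 8]


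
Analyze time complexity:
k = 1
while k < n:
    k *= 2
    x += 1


Per nesting level: O(log n) = O(log n)
Complexity: O(log n)


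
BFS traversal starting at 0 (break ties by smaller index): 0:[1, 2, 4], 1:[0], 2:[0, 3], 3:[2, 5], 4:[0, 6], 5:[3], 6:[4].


BFS queue: start with [0]
Visit order: [0, 1, 2, 4, 3, 6, 5]


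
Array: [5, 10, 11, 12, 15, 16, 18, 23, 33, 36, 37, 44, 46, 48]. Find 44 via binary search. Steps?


Search for 44:
[0,13] mid=6 arr[6]=18
[7,13] mid=10 arr[10]=37
[11,13] mid=12 arr[12]=46
[11,11] mid=11 arr[11]=44
Total: 4 comparisons


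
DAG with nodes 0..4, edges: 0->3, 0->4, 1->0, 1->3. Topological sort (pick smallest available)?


Kahn's algorithm, process smallest node first
Order: [1, 0, 2, 3, 4]


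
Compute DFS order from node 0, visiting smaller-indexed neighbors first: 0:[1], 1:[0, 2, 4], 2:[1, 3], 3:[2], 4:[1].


DFS stack-based: start with [0]
Visit order: [0, 1, 2, 3, 4]


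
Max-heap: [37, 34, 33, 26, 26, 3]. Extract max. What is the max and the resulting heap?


Max = 37
Replace root with last, heapify down
Resulting heap: [34, 26, 33, 3, 26]


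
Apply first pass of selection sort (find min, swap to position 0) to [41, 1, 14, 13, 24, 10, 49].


After one pass: [1, 41, 14, 13, 24, 10, 49]


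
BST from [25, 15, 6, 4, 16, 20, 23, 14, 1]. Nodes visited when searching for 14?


BST root = 25
Search for 14: compare at each node
Path: [25, 15, 6, 14]


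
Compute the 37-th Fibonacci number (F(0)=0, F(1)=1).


F(n)=F(n-1)+F(n-2)
...F(35)=9227465, F(36)=14930352, F(37)=24157817


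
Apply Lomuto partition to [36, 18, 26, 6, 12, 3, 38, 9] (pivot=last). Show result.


Elements <= 9 go left of pivot.
Result: [6, 3, 9, 36, 12, 18, 38, 26], pivot at index 2


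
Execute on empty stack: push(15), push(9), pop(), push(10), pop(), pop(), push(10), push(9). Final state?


push(15) -> [15]
push(9) -> [15, 9]
pop() returns 9 -> [15]
push(10) -> [15, 10]
pop() returns 10 -> [15]
pop() returns 15 -> []
push(10) -> [10]
push(9) -> [10, 9]
Final stack (bottom to top): [10, 9]


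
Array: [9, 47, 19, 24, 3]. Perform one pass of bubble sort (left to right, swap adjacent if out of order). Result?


After one pass: [9, 19, 24, 3, 47]


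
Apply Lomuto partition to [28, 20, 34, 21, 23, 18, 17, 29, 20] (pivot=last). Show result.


Elements <= 20 go left of pivot.
Result: [20, 18, 17, 20, 23, 28, 34, 29, 21], pivot at index 3


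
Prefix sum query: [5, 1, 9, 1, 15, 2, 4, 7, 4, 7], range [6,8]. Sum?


Prefix sums: [0, 5, 6, 15, 16, 31, 33, 37, 44, 48, 55]
Sum[6..8] = prefix[9] - prefix[6] = 48 - 33 = 15


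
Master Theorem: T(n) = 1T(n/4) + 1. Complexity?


a=1, b=4, c=0. log_4(1)=0 = c=0. Case 2: O(n^c log n) = O(log n)
Complexity: O(log n)


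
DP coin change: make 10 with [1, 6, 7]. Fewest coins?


dp[0]=0; dp[i]=1+min(dp[i-c] for c in coins)
...dp[5]=5, dp[6]=1, dp[7]=1, dp[8]=2, dp[9]=3, dp[10]=4
Minimum coins for 10 = 4


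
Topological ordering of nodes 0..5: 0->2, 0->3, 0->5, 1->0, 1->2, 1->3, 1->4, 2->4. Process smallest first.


Kahn's algorithm, process smallest node first
Order: [1, 0, 2, 3, 4, 5]


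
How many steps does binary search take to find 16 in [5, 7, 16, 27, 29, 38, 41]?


Search for 16:
[0,6] mid=3 arr[3]=27
[0,2] mid=1 arr[1]=7
[2,2] mid=2 arr[2]=16
Total: 3 comparisons


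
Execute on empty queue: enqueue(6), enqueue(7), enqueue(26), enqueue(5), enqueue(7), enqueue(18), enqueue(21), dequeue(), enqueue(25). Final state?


enqueue(6) -> [6]
enqueue(7) -> [6, 7]
enqueue(26) -> [6, 7, 26]
enqueue(5) -> [6, 7, 26, 5]
enqueue(7) -> [6, 7, 26, 5, 7]
enqueue(18) -> [6, 7, 26, 5, 7, 18]
enqueue(21) -> [6, 7, 26, 5, 7, 18, 21]
dequeue() returns 6 -> [7, 26, 5, 7, 18, 21]
enqueue(25) -> [7, 26, 5, 7, 18, 21, 25]
Final queue (front to back): [7, 26, 5, 7, 18, 21, 25]


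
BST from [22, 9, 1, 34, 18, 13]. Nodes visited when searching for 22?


BST root = 22
Search for 22: compare at each node
Path: [22]


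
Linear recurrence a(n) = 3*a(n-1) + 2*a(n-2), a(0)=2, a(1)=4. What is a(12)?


Build bottom-up:
...a(10)=408040, a(11)=1453256, a(12)=3*1453256+2*408040=5175848


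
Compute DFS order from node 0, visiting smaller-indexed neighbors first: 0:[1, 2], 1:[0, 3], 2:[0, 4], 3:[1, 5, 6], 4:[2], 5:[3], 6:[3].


DFS stack-based: start with [0]
Visit order: [0, 1, 3, 5, 6, 2, 4]


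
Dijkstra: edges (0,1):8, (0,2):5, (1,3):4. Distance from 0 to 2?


Dijkstra from 0:
Distances: {0: 0, 1: 8, 2: 5, 3: 12}
Shortest distance to 2 = 5, path = [0, 2]


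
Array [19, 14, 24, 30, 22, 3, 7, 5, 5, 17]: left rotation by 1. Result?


Left rotate by 1: [14, 24, 30, 22, 3, 7, 5, 5, 17, 19]


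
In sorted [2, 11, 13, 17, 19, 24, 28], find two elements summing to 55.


Two pointers: lo=0, hi=6
No pair sums to 55


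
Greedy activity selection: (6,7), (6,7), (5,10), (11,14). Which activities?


Greedy: pick earliest-ending, then skip overlaps.
Selected (2 activities): [(6, 7), (11, 14)]


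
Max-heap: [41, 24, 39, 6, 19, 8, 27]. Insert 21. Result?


Append 21: [41, 24, 39, 6, 19, 8, 27, 21]
Bubble up: swap idx 7(21) with idx 3(6)
Result: [41, 24, 39, 21, 19, 8, 27, 6]


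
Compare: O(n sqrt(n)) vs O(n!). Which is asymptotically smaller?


n^1.5 grows slower than factorial
O(n sqrt(n)) is asymptotically smaller; O(n!) grows faster


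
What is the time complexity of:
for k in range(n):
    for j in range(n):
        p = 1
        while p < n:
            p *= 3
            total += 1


Per nesting level: O(n) * O(n) * O(log n) = O(n^2 log n)
Complexity: O(n^2 log n)


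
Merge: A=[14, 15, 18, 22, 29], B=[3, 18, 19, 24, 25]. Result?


Compare heads, take smaller each step.
Merged: [3, 14, 15, 18, 18, 19, 22, 24, 25, 29]


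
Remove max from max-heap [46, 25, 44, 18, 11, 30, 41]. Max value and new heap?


Max = 46
Replace root with last, heapify down
Resulting heap: [44, 25, 41, 18, 11, 30]


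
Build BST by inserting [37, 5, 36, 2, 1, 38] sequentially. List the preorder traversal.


Root = 37; build tree by BST insertion.
Preorder traversal: [37, 5, 2, 1, 36, 38]


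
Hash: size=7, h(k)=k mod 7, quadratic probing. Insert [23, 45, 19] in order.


Insertions: 23->slot 2; 45->slot 3; 19->slot 5
Table: [None, None, 23, 45, None, 19, None]


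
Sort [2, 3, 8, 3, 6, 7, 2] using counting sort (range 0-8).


Count array: [0, 0, 2, 2, 0, 0, 1, 1, 1]
Reconstruct: [2, 2, 3, 3, 6, 7, 8]


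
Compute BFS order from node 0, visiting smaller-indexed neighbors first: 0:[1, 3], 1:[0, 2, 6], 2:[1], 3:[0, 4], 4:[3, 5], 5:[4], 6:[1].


BFS queue: start with [0]
Visit order: [0, 1, 3, 2, 6, 4, 5]


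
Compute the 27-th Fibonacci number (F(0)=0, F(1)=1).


F(n)=F(n-1)+F(n-2)
...F(25)=75025, F(26)=121393, F(27)=196418


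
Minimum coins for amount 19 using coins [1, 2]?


dp[0]=0; dp[i]=1+min(dp[i-c] for c in coins)
...dp[14]=7, dp[15]=8, dp[16]=8, dp[17]=9, dp[18]=9, dp[19]=10
Minimum coins for 19 = 10


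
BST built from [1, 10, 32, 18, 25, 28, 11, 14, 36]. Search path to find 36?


BST root = 1
Search for 36: compare at each node
Path: [1, 10, 32, 36]


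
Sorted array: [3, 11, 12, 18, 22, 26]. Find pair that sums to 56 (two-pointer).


Two pointers: lo=0, hi=5
No pair sums to 56


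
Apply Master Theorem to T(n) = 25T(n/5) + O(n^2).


a=25, b=5, c=2. log_5(25)=2 = c=2. Case 2: O(n^c log n) = O(n^2 log n)
Complexity: O(n^2 log n)


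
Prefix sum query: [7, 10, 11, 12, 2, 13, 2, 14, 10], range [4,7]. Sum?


Prefix sums: [0, 7, 17, 28, 40, 42, 55, 57, 71, 81]
Sum[4..7] = prefix[8] - prefix[4] = 71 - 40 = 31


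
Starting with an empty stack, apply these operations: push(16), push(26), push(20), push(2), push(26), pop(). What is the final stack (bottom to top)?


push(16) -> [16]
push(26) -> [16, 26]
push(20) -> [16, 26, 20]
push(2) -> [16, 26, 20, 2]
push(26) -> [16, 26, 20, 2, 26]
pop() returns 26 -> [16, 26, 20, 2]
Final stack (bottom to top): [16, 26, 20, 2]


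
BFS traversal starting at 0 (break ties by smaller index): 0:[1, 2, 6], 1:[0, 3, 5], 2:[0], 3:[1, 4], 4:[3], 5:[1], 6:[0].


BFS queue: start with [0]
Visit order: [0, 1, 2, 6, 3, 5, 4]


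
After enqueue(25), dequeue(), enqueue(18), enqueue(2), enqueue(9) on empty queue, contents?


enqueue(25) -> [25]
dequeue() returns 25 -> []
enqueue(18) -> [18]
enqueue(2) -> [18, 2]
enqueue(9) -> [18, 2, 9]
Final queue (front to back): [18, 2, 9]


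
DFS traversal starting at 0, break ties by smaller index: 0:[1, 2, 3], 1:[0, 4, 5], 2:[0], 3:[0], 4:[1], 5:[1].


DFS stack-based: start with [0]
Visit order: [0, 1, 4, 5, 2, 3]


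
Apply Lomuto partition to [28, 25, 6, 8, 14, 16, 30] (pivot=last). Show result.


Elements <= 30 go left of pivot.
Result: [28, 25, 6, 8, 14, 16, 30], pivot at index 6


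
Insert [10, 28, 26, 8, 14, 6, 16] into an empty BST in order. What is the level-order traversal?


Root = 10; build tree by BST insertion.
Level-Order traversal: [10, 8, 28, 6, 26, 14, 16]


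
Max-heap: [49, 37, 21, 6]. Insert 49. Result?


Append 49: [49, 37, 21, 6, 49]
Bubble up: swap idx 4(49) with idx 1(37)
Result: [49, 49, 21, 6, 37]


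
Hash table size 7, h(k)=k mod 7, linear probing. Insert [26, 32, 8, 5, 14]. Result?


Insertions: 26->slot 5; 32->slot 4; 8->slot 1; 5->slot 6; 14->slot 0
Table: [14, 8, None, None, 32, 26, 5]


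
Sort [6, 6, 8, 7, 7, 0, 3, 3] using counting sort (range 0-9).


Count array: [1, 0, 0, 2, 0, 0, 2, 2, 1, 0]
Reconstruct: [0, 3, 3, 6, 6, 7, 7, 8]


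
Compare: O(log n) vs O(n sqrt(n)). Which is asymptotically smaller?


logarithmic grows slower than n^1.5
O(log n) is asymptotically smaller; O(n sqrt(n)) grows faster


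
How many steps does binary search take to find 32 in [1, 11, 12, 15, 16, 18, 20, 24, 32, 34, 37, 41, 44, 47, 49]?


Search for 32:
[0,14] mid=7 arr[7]=24
[8,14] mid=11 arr[11]=41
[8,10] mid=9 arr[9]=34
[8,8] mid=8 arr[8]=32
Total: 4 comparisons


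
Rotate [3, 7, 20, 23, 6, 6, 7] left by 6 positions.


Left rotate by 6: [7, 3, 7, 20, 23, 6, 6]


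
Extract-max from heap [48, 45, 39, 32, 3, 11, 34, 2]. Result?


Max = 48
Replace root with last, heapify down
Resulting heap: [45, 32, 39, 2, 3, 11, 34]


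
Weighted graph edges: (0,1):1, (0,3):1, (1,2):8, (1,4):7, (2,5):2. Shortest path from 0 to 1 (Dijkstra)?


Dijkstra from 0:
Distances: {0: 0, 1: 1, 2: 9, 3: 1, 4: 8, 5: 11}
Shortest distance to 1 = 1, path = [0, 1]


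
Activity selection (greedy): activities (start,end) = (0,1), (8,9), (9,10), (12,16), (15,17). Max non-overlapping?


Greedy: pick earliest-ending, then skip overlaps.
Selected (4 activities): [(0, 1), (8, 9), (9, 10), (12, 16)]


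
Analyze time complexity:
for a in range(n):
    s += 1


Per nesting level: O(n) = O(n)
Complexity: O(n)


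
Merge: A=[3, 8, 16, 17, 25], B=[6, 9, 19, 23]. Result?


Compare heads, take smaller each step.
Merged: [3, 6, 8, 9, 16, 17, 19, 23, 25]


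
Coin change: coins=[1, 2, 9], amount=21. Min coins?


dp[0]=0; dp[i]=1+min(dp[i-c] for c in coins)
...dp[16]=5, dp[17]=5, dp[18]=2, dp[19]=3, dp[20]=3, dp[21]=4
Minimum coins for 21 = 4


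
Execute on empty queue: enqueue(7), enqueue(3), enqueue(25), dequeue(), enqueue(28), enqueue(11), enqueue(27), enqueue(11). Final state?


enqueue(7) -> [7]
enqueue(3) -> [7, 3]
enqueue(25) -> [7, 3, 25]
dequeue() returns 7 -> [3, 25]
enqueue(28) -> [3, 25, 28]
enqueue(11) -> [3, 25, 28, 11]
enqueue(27) -> [3, 25, 28, 11, 27]
enqueue(11) -> [3, 25, 28, 11, 27, 11]
Final queue (front to back): [3, 25, 28, 11, 27, 11]


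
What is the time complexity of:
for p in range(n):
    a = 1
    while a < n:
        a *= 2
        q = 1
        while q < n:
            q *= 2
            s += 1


Per nesting level: O(n) * O(log n) * O(log n) = O(n (log n)^2)
Complexity: O(n (log n)^2)


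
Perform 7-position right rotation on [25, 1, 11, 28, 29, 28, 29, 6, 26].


Right rotate by 7: [11, 28, 29, 28, 29, 6, 26, 25, 1]


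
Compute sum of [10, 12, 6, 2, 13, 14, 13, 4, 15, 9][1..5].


Prefix sums: [0, 10, 22, 28, 30, 43, 57, 70, 74, 89, 98]
Sum[1..5] = prefix[6] - prefix[1] = 57 - 10 = 47


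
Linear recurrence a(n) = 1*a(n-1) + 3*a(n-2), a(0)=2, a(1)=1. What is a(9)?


Build bottom-up:
...a(7)=337, a(8)=799, a(9)=1*799+3*337=1810


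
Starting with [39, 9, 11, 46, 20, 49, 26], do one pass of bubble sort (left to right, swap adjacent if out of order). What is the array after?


After one pass: [9, 11, 39, 20, 46, 26, 49]


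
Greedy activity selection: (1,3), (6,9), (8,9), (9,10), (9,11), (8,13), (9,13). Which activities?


Greedy: pick earliest-ending, then skip overlaps.
Selected (3 activities): [(1, 3), (6, 9), (9, 10)]


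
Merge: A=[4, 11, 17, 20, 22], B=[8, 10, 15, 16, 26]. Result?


Compare heads, take smaller each step.
Merged: [4, 8, 10, 11, 15, 16, 17, 20, 22, 26]
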